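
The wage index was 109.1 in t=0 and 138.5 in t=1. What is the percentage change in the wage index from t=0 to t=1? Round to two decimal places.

26.95%

Change = (138.5 − 109.1) / 109.1 × 100
       = 29.4 / 109.1 × 100 = 26.9478%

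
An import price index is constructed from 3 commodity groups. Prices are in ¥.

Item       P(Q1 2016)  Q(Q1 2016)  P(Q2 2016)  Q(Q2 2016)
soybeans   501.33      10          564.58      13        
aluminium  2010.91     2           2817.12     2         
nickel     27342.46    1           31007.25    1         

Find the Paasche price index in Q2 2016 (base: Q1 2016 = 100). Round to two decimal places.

116.10

Paasche price index uses current-period quantities as weights.
ΣP(Q2 2016)·Q(Q2 2016) = 564.58×13 + 2817.12×2 + 31007.25×1 = 7339.54 + 5634.24 + 31007.25 = 43981.03
ΣP(Q1 2016)·Q(Q2 2016) = 501.33×13 + 2010.91×2 + 27342.46×1 = 6517.29 + 4021.82 + 27342.46 = 37881.57
Index = 43981.03 / 37881.57 × 100 = 116.1014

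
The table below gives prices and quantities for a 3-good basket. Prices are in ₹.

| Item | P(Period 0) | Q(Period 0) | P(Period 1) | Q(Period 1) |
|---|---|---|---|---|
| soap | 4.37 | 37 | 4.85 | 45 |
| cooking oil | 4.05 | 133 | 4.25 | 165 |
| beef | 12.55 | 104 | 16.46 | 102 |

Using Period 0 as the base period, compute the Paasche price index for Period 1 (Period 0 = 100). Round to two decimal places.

Paasche price index uses current-period quantities as weights.
ΣP(Period 1)·Q(Period 1) = 4.85×45 + 4.25×165 + 16.46×102 = 218.25 + 701.25 + 1678.92 = 2598.42
ΣP(Period 0)·Q(Period 1) = 4.37×45 + 4.05×165 + 12.55×102 = 196.65 + 668.25 + 1280.1 = 2145
Index = 2598.42 / 2145 × 100 = 121.1385

121.14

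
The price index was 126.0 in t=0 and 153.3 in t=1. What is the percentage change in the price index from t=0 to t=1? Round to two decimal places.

Change = (153.3 − 126.0) / 126.0 × 100
       = 27.3 / 126.0 × 100 = 21.6667%

21.67%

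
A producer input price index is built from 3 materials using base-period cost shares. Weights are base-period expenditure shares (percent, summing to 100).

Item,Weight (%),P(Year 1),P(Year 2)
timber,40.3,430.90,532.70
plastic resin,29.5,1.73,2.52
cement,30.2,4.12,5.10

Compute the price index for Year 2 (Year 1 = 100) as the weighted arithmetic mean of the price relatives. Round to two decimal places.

130.18

timber: 40.3 × (532.70/430.90) = 40.3 × 1.236250 = 49.8209
plastic resin: 29.5 × (2.52/1.73) = 29.5 × 1.456647 = 42.9711
cement: 30.2 × (5.10/4.12) = 30.2 × 1.237864 = 37.3835
Index = Σ wᵢ·(p₁ᵢ/p₀ᵢ) = 49.8209 + 42.9711 + 37.3835 = 130.1755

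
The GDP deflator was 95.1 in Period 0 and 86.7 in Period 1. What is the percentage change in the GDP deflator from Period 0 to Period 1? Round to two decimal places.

Change = (86.7 − 95.1) / 95.1 × 100
       = -8.4 / 95.1 × 100 = -8.8328%

-8.83%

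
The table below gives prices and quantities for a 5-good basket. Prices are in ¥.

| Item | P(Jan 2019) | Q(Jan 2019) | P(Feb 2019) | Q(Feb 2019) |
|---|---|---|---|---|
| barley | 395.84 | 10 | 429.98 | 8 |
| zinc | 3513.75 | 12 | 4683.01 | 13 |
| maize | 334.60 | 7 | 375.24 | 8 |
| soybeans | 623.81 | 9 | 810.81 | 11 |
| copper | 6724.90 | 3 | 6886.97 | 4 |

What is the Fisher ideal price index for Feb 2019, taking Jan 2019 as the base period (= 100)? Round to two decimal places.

Laspeyres component (base-period weights):
ΣP(Feb 2019)Q(Jan 2019) = 429.98×10 + 4683.01×12 + 375.24×7 + 810.81×9 + 6886.97×3 = 4299.8 + 56196.12 + 2626.68 + 7297.29 + 20660.91 = 91080.8
ΣP(Jan 2019)Q(Jan 2019) = 395.84×10 + 3513.75×12 + 334.60×7 + 623.81×9 + 6724.90×3 = 3958.4 + 42165 + 2342.2 + 5614.29 + 20174.7 = 74254.59
L = 91080.8 / 74254.59 × 100 = 122.6602
Paasche component (current-period weights):
ΣP(Feb 2019)Q(Feb 2019) = 429.98×8 + 4683.01×13 + 375.24×8 + 810.81×11 + 6886.97×4 = 3439.84 + 60879.13 + 3001.92 + 8918.91 + 27547.88 = 103787.68
ΣP(Jan 2019)Q(Feb 2019) = 395.84×8 + 3513.75×13 + 334.60×8 + 623.81×11 + 6724.90×4 = 3166.72 + 45678.75 + 2676.8 + 6861.91 + 26899.6 = 85283.78
P = 103787.68 / 85283.78 × 100 = 121.6969
Fisher = √(L × P) = √(122.6602 × 121.6969) = 122.1776

122.18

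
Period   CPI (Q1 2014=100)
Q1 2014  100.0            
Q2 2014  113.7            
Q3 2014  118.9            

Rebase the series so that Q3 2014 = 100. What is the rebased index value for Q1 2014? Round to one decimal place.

84.1

Rebased(Q1 2014) = 100.0 / 118.9 × 100 = 84.1043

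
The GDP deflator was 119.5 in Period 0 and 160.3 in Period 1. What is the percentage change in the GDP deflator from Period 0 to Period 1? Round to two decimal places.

34.14%

Change = (160.3 − 119.5) / 119.5 × 100
       = 40.8 / 119.5 × 100 = 34.1423%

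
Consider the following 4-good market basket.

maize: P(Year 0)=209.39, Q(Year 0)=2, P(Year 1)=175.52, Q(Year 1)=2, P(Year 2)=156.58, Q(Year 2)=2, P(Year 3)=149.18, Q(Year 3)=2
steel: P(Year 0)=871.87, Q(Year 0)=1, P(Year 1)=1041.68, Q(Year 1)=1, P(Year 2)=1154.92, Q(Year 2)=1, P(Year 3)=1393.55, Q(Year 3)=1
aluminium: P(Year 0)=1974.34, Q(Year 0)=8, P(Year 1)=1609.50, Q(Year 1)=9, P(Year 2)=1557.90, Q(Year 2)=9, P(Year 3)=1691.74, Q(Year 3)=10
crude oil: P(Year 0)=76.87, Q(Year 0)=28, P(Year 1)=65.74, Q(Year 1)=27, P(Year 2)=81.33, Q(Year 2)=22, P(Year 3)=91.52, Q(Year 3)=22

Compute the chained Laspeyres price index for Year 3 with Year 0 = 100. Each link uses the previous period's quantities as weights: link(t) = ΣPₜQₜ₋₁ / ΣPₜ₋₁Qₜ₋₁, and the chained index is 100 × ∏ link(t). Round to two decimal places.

91.91

Link Year 0→Year 1:
ΣP(Year 1)Q(Year 0) = 175.52×2 + 1041.68×1 + 1609.50×8 + 65.74×28 = 351.04 + 1041.68 + 12876 + 1840.72 = 16109.44
ΣP(Year 0)Q(Year 0) = 209.39×2 + 871.87×1 + 1974.34×8 + 76.87×28 = 418.78 + 871.87 + 15794.72 + 2152.36 = 19237.73
link = 16109.44/19237.73 = 0.837388
Link Year 1→Year 2:
ΣP(Year 2)Q(Year 1) = 156.58×2 + 1154.92×1 + 1557.90×9 + 81.33×27 = 313.16 + 1154.92 + 14021.1 + 2195.91 = 17685.09
ΣP(Year 1)Q(Year 1) = 175.52×2 + 1041.68×1 + 1609.50×9 + 65.74×27 = 351.04 + 1041.68 + 14485.5 + 1774.98 = 17653.2
link = 17685.09/17653.2 = 1.001806
Link Year 2→Year 3:
ΣP(Year 3)Q(Year 2) = 149.18×2 + 1393.55×1 + 1691.74×9 + 91.52×22 = 298.36 + 1393.55 + 15225.66 + 2013.44 = 18931.01
ΣP(Year 2)Q(Year 2) = 156.58×2 + 1154.92×1 + 1557.90×9 + 81.33×22 = 313.16 + 1154.92 + 14021.1 + 1789.26 = 17278.44
link = 18931.01/17278.44 = 1.095643
Chained index = 100 × 0.837388 × 1.001806 × 1.095643 = 91.9136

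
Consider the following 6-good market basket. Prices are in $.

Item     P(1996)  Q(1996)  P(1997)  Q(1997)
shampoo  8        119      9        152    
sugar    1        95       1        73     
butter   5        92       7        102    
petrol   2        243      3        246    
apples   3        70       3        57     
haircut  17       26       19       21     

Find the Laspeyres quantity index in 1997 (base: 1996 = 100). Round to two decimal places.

Laspeyres quantity index uses base-period prices as weights.
ΣP(1996)·Q(1997) = 8×152 + 1×73 + 5×102 + 2×246 + 3×57 + 17×21 = 1216 + 73 + 510 + 492 + 171 + 357 = 2819
ΣP(1996)·Q(1996) = 8×119 + 1×95 + 5×92 + 2×243 + 3×70 + 17×26 = 952 + 95 + 460 + 486 + 210 + 442 = 2645
Index = 2819 / 2645 × 100 = 106.5784

106.58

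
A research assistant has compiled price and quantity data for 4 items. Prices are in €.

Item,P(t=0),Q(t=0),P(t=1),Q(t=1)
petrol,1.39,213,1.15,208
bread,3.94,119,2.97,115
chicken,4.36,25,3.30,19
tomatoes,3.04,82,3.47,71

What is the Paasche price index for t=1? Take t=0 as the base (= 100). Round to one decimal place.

Paasche price index uses current-period quantities as weights.
ΣP(t=1)·Q(t=1) = 1.15×208 + 2.97×115 + 3.30×19 + 3.47×71 = 239.2 + 341.55 + 62.7 + 246.37 = 889.82
ΣP(t=0)·Q(t=1) = 1.39×208 + 3.94×115 + 4.36×19 + 3.04×71 = 289.12 + 453.1 + 82.84 + 215.84 = 1040.9
Index = 889.82 / 1040.9 × 100 = 85.4856

85.5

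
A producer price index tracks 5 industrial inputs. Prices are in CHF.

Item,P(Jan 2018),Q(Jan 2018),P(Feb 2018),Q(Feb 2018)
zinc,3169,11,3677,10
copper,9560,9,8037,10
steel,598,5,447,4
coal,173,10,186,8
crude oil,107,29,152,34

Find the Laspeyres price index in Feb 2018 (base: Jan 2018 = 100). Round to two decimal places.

Laspeyres price index uses base-period quantities as weights.
ΣP(Feb 2018)·Q(Jan 2018) = 3677×11 + 8037×9 + 447×5 + 186×10 + 152×29 = 40447 + 72333 + 2235 + 1860 + 4408 = 121283
ΣP(Jan 2018)·Q(Jan 2018) = 3169×11 + 9560×9 + 598×5 + 173×10 + 107×29 = 34859 + 86040 + 2990 + 1730 + 3103 = 128722
Index = 121283 / 128722 × 100 = 94.2209

94.22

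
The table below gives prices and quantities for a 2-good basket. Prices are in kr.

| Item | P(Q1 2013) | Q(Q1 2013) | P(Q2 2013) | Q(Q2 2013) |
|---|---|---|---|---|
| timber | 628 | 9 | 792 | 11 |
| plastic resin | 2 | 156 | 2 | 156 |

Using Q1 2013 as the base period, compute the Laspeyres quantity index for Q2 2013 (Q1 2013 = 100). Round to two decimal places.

Laspeyres quantity index uses base-period prices as weights.
ΣP(Q1 2013)·Q(Q2 2013) = 628×11 + 2×156 = 6908 + 312 = 7220
ΣP(Q1 2013)·Q(Q1 2013) = 628×9 + 2×156 = 5652 + 312 = 5964
Index = 7220 / 5964 × 100 = 121.0597

121.06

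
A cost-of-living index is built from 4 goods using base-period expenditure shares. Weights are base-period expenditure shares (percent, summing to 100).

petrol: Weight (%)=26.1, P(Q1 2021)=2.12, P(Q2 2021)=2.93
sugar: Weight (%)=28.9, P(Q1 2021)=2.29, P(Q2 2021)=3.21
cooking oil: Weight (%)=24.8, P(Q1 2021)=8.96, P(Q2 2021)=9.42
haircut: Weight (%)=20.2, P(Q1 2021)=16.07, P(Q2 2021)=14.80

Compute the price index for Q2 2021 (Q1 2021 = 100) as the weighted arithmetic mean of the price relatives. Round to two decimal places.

petrol: 26.1 × (2.93/2.12) = 26.1 × 1.382075 = 36.0722
sugar: 28.9 × (3.21/2.29) = 28.9 × 1.401747 = 40.5105
cooking oil: 24.8 × (9.42/8.96) = 24.8 × 1.051339 = 26.0732
haircut: 20.2 × (14.80/16.07) = 20.2 × 0.920971 = 18.6036
Index = Σ wᵢ·(p₁ᵢ/p₀ᵢ) = 36.0722 + 40.5105 + 26.0732 + 18.6036 = 121.2595

121.26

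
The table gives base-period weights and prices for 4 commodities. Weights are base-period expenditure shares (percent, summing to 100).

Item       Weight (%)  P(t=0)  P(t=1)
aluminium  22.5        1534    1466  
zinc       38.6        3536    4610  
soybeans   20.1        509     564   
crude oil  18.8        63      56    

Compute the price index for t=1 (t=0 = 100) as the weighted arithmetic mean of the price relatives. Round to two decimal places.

110.81

aluminium: 22.5 × (1466/1534) = 22.5 × 0.955671 = 21.5026
zinc: 38.6 × (4610/3536) = 38.6 × 1.303733 = 50.3241
soybeans: 20.1 × (564/509) = 20.1 × 1.108055 = 22.2719
crude oil: 18.8 × (56/63) = 18.8 × 0.888889 = 16.7111
Index = Σ wᵢ·(p₁ᵢ/p₀ᵢ) = 21.5026 + 50.3241 + 22.2719 + 16.7111 = 110.8097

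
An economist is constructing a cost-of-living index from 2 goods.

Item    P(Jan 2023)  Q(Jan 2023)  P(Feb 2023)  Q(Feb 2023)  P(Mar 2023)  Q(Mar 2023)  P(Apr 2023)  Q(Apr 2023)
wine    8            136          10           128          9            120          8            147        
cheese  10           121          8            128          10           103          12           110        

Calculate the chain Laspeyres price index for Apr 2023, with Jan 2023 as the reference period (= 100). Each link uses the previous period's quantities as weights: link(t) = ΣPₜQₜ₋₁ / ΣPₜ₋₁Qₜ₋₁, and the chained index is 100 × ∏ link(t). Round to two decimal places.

111.29

Link Jan 2023→Feb 2023:
ΣP(Feb 2023)Q(Jan 2023) = 10×136 + 8×121 = 1360 + 968 = 2328
ΣP(Jan 2023)Q(Jan 2023) = 8×136 + 10×121 = 1088 + 1210 = 2298
link = 2328/2298 = 1.013055
Link Feb 2023→Mar 2023:
ΣP(Mar 2023)Q(Feb 2023) = 9×128 + 10×128 = 1152 + 1280 = 2432
ΣP(Feb 2023)Q(Feb 2023) = 10×128 + 8×128 = 1280 + 1024 = 2304
link = 2432/2304 = 1.055556
Link Mar 2023→Apr 2023:
ΣP(Apr 2023)Q(Mar 2023) = 8×120 + 12×103 = 960 + 1236 = 2196
ΣP(Mar 2023)Q(Mar 2023) = 9×120 + 10×103 = 1080 + 1030 = 2110
link = 2196/2110 = 1.040758
Chained index = 100 × 1.013055 × 1.055556 × 1.040758 = 111.2920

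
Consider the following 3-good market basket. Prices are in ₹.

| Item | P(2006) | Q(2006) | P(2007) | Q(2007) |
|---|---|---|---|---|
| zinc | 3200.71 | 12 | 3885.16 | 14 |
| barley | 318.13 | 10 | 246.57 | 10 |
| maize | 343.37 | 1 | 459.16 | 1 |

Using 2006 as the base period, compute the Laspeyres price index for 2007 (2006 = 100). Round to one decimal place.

Laspeyres price index uses base-period quantities as weights.
ΣP(2007)·Q(2006) = 3885.16×12 + 246.57×10 + 459.16×1 = 46621.92 + 2465.7 + 459.16 = 49546.78
ΣP(2006)·Q(2006) = 3200.71×12 + 318.13×10 + 343.37×1 = 38408.52 + 3181.3 + 343.37 = 41933.19
Index = 49546.78 / 41933.19 × 100 = 118.1565

118.2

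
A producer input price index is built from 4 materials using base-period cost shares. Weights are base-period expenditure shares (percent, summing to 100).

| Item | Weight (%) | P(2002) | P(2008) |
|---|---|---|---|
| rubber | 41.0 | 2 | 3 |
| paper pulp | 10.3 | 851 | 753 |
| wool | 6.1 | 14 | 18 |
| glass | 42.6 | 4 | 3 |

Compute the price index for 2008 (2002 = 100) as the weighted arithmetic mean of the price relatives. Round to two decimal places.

rubber: 41.0 × (3/2) = 41.0 × 1.500000 = 61.5000
paper pulp: 10.3 × (753/851) = 10.3 × 0.884841 = 9.1139
wool: 6.1 × (18/14) = 6.1 × 1.285714 = 7.8429
glass: 42.6 × (3/4) = 42.6 × 0.750000 = 31.9500
Index = Σ wᵢ·(p₁ᵢ/p₀ᵢ) = 61.5000 + 9.1139 + 7.8429 + 31.9500 = 110.4067

110.41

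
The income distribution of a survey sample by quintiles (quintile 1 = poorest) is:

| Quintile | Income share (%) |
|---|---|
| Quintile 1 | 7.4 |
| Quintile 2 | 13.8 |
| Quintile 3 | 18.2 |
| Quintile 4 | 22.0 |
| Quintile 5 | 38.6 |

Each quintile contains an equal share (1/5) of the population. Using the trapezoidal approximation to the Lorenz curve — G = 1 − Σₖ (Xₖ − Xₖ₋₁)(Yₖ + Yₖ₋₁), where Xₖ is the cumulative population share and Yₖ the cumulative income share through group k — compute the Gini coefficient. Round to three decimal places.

Cumulative income shares Yₖ: 0.0740, 0.2120, 0.3940, 0.6140, 1.0000
Σ (Xₖ−Xₖ₋₁)(Yₖ+Yₖ₋₁) = (1/5)(0.0740+0.0000) + (1/5)(0.2120+0.0740) + (1/5)(0.3940+0.2120) + (1/5)(0.6140+0.3940) + (1/5)(1.0000+0.6140)
  = 0.0148 + 0.0572 + 0.1212 + 0.2016 + 0.3228 = 0.7176
G = 1 − 0.7176 = 0.2824

0.282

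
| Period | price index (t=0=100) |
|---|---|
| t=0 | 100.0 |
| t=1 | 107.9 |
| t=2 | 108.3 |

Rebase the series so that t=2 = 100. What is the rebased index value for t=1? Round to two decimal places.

99.63

Rebased(t=1) = 107.9 / 108.3 × 100 = 99.6307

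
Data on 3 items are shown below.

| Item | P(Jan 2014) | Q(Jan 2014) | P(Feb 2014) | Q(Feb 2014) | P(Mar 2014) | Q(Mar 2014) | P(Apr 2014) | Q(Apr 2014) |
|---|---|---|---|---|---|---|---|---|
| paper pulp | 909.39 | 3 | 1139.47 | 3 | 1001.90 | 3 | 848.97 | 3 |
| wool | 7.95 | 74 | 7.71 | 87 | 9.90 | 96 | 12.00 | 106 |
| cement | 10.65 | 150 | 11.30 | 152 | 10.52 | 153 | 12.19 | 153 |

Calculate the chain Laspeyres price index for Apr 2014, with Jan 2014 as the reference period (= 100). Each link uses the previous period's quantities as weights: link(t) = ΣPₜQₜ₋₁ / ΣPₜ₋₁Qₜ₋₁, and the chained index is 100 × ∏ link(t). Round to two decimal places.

Link Jan 2014→Feb 2014:
ΣP(Feb 2014)Q(Jan 2014) = 1139.47×3 + 7.71×74 + 11.30×150 = 3418.41 + 570.54 + 1695 = 5683.95
ΣP(Jan 2014)Q(Jan 2014) = 909.39×3 + 7.95×74 + 10.65×150 = 2728.17 + 588.3 + 1597.5 = 4913.97
link = 5683.95/4913.97 = 1.156692
Link Feb 2014→Mar 2014:
ΣP(Mar 2014)Q(Feb 2014) = 1001.90×3 + 9.90×87 + 10.52×152 = 3005.7 + 861.3 + 1599.04 = 5466.04
ΣP(Feb 2014)Q(Feb 2014) = 1139.47×3 + 7.71×87 + 11.30×152 = 3418.41 + 670.77 + 1717.6 = 5806.78
link = 5466.04/5806.78 = 0.941320
Link Mar 2014→Apr 2014:
ΣP(Apr 2014)Q(Mar 2014) = 848.97×3 + 12.00×96 + 12.19×153 = 2546.91 + 1152 + 1865.07 = 5563.98
ΣP(Mar 2014)Q(Mar 2014) = 1001.90×3 + 9.90×96 + 10.52×153 = 3005.7 + 950.4 + 1609.56 = 5565.66
link = 5563.98/5565.66 = 0.999698
Chained index = 100 × 1.156692 × 0.941320 × 0.999698 = 108.8489

108.85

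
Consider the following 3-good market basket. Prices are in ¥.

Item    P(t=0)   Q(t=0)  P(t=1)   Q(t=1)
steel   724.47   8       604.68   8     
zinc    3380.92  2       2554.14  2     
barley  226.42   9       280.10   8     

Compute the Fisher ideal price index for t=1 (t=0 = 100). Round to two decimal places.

85.11

Laspeyres component (base-period weights):
ΣP(t=1)Q(t=0) = 604.68×8 + 2554.14×2 + 280.10×9 = 4837.44 + 5108.28 + 2520.9 = 12466.62
ΣP(t=0)Q(t=0) = 724.47×8 + 3380.92×2 + 226.42×9 = 5795.76 + 6761.84 + 2037.78 = 14595.38
L = 12466.62 / 14595.38 × 100 = 85.4148
Paasche component (current-period weights):
ΣP(t=1)Q(t=1) = 604.68×8 + 2554.14×2 + 280.10×8 = 4837.44 + 5108.28 + 2240.8 = 12186.52
ΣP(t=0)Q(t=1) = 724.47×8 + 3380.92×2 + 226.42×8 = 5795.76 + 6761.84 + 1811.36 = 14368.96
P = 12186.52 / 14368.96 × 100 = 84.8114
Fisher = √(L × P) = √(85.4148 × 84.8114) = 85.1126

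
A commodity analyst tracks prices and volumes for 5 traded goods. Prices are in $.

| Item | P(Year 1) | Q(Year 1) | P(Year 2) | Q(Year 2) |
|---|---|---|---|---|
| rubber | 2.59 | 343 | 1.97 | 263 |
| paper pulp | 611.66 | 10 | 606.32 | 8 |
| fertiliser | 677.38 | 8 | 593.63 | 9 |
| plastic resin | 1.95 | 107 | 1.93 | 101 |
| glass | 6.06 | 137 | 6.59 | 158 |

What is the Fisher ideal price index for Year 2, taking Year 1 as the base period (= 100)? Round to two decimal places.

93.36

Laspeyres component (base-period weights):
ΣP(Year 2)Q(Year 1) = 1.97×343 + 606.32×10 + 593.63×8 + 1.93×107 + 6.59×137 = 675.71 + 6063.2 + 4749.04 + 206.51 + 902.83 = 12597.29
ΣP(Year 1)Q(Year 1) = 2.59×343 + 611.66×10 + 677.38×8 + 1.95×107 + 6.06×137 = 888.37 + 6116.6 + 5419.04 + 208.65 + 830.22 = 13462.88
L = 12597.29 / 13462.88 × 100 = 93.5705
Paasche component (current-period weights):
ΣP(Year 2)Q(Year 2) = 1.97×263 + 606.32×8 + 593.63×9 + 1.93×101 + 6.59×158 = 518.11 + 4850.56 + 5342.67 + 194.93 + 1041.22 = 11947.49
ΣP(Year 1)Q(Year 2) = 2.59×263 + 611.66×8 + 677.38×9 + 1.95×101 + 6.06×158 = 681.17 + 4893.28 + 6096.42 + 196.95 + 957.48 = 12825.3
P = 11947.49 / 12825.3 × 100 = 93.1556
Fisher = √(L × P) = √(93.5705 × 93.1556) = 93.3629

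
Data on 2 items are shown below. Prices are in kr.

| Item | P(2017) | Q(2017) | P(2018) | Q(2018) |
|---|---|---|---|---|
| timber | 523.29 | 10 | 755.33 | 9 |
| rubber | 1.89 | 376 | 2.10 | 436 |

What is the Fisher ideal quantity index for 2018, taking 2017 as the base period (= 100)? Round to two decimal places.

92.78

Laspeyres component (base-period weights):
ΣP(2017)Q(2018) = 523.29×9 + 1.89×436 = 4709.61 + 824.04 = 5533.65
ΣP(2017)Q(2017) = 523.29×10 + 1.89×376 = 5232.9 + 710.64 = 5943.54
L = 5533.65 / 5943.54 × 100 = 93.1036
Paasche component (current-period weights):
ΣP(2018)Q(2018) = 755.33×9 + 2.10×436 = 6797.97 + 915.6 = 7713.57
ΣP(2018)Q(2017) = 755.33×10 + 2.10×376 = 7553.3 + 789.6 = 8342.9
P = 7713.57 / 8342.9 × 100 = 92.4567
Fisher = √(L × P) = √(93.1036 × 92.4567) = 92.7796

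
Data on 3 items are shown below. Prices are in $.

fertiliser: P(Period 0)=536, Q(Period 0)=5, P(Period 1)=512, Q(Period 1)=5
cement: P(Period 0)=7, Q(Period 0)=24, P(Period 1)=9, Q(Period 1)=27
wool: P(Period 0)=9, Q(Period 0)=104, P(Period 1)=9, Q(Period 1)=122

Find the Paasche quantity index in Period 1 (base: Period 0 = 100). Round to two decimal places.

Paasche quantity index uses current-period prices as weights.
ΣP(Period 1)·Q(Period 1) = 512×5 + 9×27 + 9×122 = 2560 + 243 + 1098 = 3901
ΣP(Period 1)·Q(Period 0) = 512×5 + 9×24 + 9×104 = 2560 + 216 + 936 = 3712
Index = 3901 / 3712 × 100 = 105.0916

105.09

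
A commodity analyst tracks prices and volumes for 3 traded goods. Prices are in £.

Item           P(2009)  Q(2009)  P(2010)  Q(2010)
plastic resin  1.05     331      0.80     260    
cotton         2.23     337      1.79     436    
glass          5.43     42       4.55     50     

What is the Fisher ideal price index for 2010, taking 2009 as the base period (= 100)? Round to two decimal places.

Laspeyres component (base-period weights):
ΣP(2010)Q(2009) = 0.80×331 + 1.79×337 + 4.55×42 = 264.8 + 603.23 + 191.1 = 1059.13
ΣP(2009)Q(2009) = 1.05×331 + 2.23×337 + 5.43×42 = 347.55 + 751.51 + 228.06 = 1327.12
L = 1059.13 / 1327.12 × 100 = 79.8066
Paasche component (current-period weights):
ΣP(2010)Q(2010) = 0.80×260 + 1.79×436 + 4.55×50 = 208 + 780.44 + 227.5 = 1215.94
ΣP(2009)Q(2010) = 1.05×260 + 2.23×436 + 5.43×50 = 273 + 972.28 + 271.5 = 1516.78
P = 1215.94 / 1516.78 × 100 = 80.1659
Fisher = √(L × P) = √(79.8066 × 80.1659) = 79.9861

79.99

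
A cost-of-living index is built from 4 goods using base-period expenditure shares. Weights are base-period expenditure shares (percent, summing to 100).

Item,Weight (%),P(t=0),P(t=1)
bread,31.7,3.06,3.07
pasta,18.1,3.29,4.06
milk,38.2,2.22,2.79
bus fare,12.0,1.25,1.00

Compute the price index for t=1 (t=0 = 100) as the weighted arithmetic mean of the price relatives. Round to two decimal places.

bread: 31.7 × (3.07/3.06) = 31.7 × 1.003268 = 31.8036
pasta: 18.1 × (4.06/3.29) = 18.1 × 1.234043 = 22.3362
milk: 38.2 × (2.79/2.22) = 38.2 × 1.256757 = 48.0081
bus fare: 12.0 × (1.00/1.25) = 12.0 × 0.800000 = 9.6000
Index = Σ wᵢ·(p₁ᵢ/p₀ᵢ) = 31.8036 + 22.3362 + 48.0081 + 9.6000 = 111.7479

111.75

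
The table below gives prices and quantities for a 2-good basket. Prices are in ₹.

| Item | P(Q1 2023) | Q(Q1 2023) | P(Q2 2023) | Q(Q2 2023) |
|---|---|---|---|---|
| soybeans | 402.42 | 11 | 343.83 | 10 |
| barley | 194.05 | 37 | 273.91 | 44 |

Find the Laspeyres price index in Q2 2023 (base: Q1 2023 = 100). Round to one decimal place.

Laspeyres price index uses base-period quantities as weights.
ΣP(Q2 2023)·Q(Q1 2023) = 343.83×11 + 273.91×37 = 3782.13 + 10134.67 = 13916.8
ΣP(Q1 2023)·Q(Q1 2023) = 402.42×11 + 194.05×37 = 4426.62 + 7179.85 = 11606.47
Index = 13916.8 / 11606.47 × 100 = 119.9055

119.9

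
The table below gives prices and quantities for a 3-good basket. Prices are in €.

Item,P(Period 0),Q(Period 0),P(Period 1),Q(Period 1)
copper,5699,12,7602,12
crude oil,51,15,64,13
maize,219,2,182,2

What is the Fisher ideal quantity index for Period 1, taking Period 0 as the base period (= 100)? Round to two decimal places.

99.86

Laspeyres component (base-period weights):
ΣP(Period 0)Q(Period 1) = 5699×12 + 51×13 + 219×2 = 68388 + 663 + 438 = 69489
ΣP(Period 0)Q(Period 0) = 5699×12 + 51×15 + 219×2 = 68388 + 765 + 438 = 69591
L = 69489 / 69591 × 100 = 99.8534
Paasche component (current-period weights):
ΣP(Period 1)Q(Period 1) = 7602×12 + 64×13 + 182×2 = 91224 + 832 + 364 = 92420
ΣP(Period 1)Q(Period 0) = 7602×12 + 64×15 + 182×2 = 91224 + 960 + 364 = 92548
P = 92420 / 92548 × 100 = 99.8617
Fisher = √(L × P) = √(99.8534 × 99.8617) = 99.8576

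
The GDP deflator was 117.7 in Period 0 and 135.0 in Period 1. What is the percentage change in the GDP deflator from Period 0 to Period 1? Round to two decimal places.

Change = (135.0 − 117.7) / 117.7 × 100
       = 17.3 / 117.7 × 100 = 14.6984%

14.70%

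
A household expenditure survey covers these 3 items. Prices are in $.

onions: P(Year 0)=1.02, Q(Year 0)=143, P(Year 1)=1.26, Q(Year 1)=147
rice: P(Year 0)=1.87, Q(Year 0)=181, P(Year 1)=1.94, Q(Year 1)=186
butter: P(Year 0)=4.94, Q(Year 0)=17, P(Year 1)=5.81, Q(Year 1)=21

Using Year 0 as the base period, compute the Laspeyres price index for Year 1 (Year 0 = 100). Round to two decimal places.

Laspeyres price index uses base-period quantities as weights.
ΣP(Year 1)·Q(Year 0) = 1.26×143 + 1.94×181 + 5.81×17 = 180.18 + 351.14 + 98.77 = 630.09
ΣP(Year 0)·Q(Year 0) = 1.02×143 + 1.87×181 + 4.94×17 = 145.86 + 338.47 + 83.98 = 568.31
Index = 630.09 / 568.31 × 100 = 110.8708

110.87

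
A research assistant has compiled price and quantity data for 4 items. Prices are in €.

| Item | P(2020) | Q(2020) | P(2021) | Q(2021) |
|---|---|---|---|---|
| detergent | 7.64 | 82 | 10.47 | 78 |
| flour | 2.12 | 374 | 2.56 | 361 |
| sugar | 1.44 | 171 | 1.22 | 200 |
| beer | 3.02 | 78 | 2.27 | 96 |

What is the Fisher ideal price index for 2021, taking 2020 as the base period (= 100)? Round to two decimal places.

114.69

Laspeyres component (base-period weights):
ΣP(2021)Q(2020) = 10.47×82 + 2.56×374 + 1.22×171 + 2.27×78 = 858.54 + 957.44 + 208.62 + 177.06 = 2201.66
ΣP(2020)Q(2020) = 7.64×82 + 2.12×374 + 1.44×171 + 3.02×78 = 626.48 + 792.88 + 246.24 + 235.56 = 1901.16
L = 2201.66 / 1901.16 × 100 = 115.8061
Paasche component (current-period weights):
ΣP(2021)Q(2021) = 10.47×78 + 2.56×361 + 1.22×200 + 2.27×96 = 816.66 + 924.16 + 244 + 217.92 = 2202.74
ΣP(2020)Q(2021) = 7.64×78 + 2.12×361 + 1.44×200 + 3.02×96 = 595.92 + 765.32 + 288 + 289.92 = 1939.16
P = 2202.74 / 1939.16 × 100 = 113.5925
Fisher = √(L × P) = √(115.8061 × 113.5925) = 114.6940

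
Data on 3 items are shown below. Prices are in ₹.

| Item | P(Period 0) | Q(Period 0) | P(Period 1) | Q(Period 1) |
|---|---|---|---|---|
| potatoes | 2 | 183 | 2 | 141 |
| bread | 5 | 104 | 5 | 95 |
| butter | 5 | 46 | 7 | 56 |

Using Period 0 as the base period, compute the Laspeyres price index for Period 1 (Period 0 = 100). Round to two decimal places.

108.24

Laspeyres price index uses base-period quantities as weights.
ΣP(Period 1)·Q(Period 0) = 2×183 + 5×104 + 7×46 = 366 + 520 + 322 = 1208
ΣP(Period 0)·Q(Period 0) = 2×183 + 5×104 + 5×46 = 366 + 520 + 230 = 1116
Index = 1208 / 1116 × 100 = 108.2437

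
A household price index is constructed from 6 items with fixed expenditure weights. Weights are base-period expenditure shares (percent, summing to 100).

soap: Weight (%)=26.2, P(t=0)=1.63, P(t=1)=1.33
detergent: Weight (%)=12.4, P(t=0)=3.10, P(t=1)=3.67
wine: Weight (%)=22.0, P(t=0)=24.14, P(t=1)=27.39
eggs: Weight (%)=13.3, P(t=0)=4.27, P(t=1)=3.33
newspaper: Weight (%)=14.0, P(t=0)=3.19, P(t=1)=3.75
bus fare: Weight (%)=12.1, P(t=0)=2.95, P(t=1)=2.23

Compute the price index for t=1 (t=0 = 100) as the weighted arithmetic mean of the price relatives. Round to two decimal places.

97.00

soap: 26.2 × (1.33/1.63) = 26.2 × 0.815951 = 21.3779
detergent: 12.4 × (3.67/3.10) = 12.4 × 1.183871 = 14.6800
wine: 22.0 × (27.39/24.14) = 22.0 × 1.134631 = 24.9619
eggs: 13.3 × (3.33/4.27) = 13.3 × 0.779859 = 10.3721
newspaper: 14.0 × (3.75/3.19) = 14.0 × 1.175549 = 16.4577
bus fare: 12.1 × (2.23/2.95) = 12.1 × 0.755932 = 9.1468
Index = Σ wᵢ·(p₁ᵢ/p₀ᵢ) = 21.3779 + 14.6800 + 24.9619 + 10.3721 + 16.4577 + 9.1468 = 96.9964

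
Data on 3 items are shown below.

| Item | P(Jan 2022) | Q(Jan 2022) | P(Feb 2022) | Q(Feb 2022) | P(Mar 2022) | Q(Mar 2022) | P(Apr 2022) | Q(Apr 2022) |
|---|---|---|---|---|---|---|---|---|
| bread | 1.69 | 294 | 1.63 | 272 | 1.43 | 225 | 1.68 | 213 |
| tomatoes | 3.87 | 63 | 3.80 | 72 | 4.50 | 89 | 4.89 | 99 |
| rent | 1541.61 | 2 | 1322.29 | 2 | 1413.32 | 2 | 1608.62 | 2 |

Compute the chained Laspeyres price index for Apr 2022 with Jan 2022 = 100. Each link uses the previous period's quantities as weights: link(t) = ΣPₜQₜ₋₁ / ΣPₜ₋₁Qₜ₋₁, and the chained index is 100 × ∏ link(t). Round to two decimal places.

105.18

Link Jan 2022→Feb 2022:
ΣP(Feb 2022)Q(Jan 2022) = 1.63×294 + 3.80×63 + 1322.29×2 = 479.22 + 239.4 + 2644.58 = 3363.2
ΣP(Jan 2022)Q(Jan 2022) = 1.69×294 + 3.87×63 + 1541.61×2 = 496.86 + 243.81 + 3083.22 = 3823.89
link = 3363.2/3823.89 = 0.879523
Link Feb 2022→Mar 2022:
ΣP(Mar 2022)Q(Feb 2022) = 1.43×272 + 4.50×72 + 1413.32×2 = 388.96 + 324 + 2826.64 = 3539.6
ΣP(Feb 2022)Q(Feb 2022) = 1.63×272 + 3.80×72 + 1322.29×2 = 443.36 + 273.6 + 2644.58 = 3361.54
link = 3539.6/3361.54 = 1.052970
Link Mar 2022→Apr 2022:
ΣP(Apr 2022)Q(Mar 2022) = 1.68×225 + 4.89×89 + 1608.62×2 = 378 + 435.21 + 3217.24 = 4030.45
ΣP(Mar 2022)Q(Mar 2022) = 1.43×225 + 4.50×89 + 1413.32×2 = 321.75 + 400.5 + 2826.64 = 3548.89
link = 4030.45/3548.89 = 1.135693
Chained index = 100 × 0.879523 × 1.052970 × 1.135693 = 105.1778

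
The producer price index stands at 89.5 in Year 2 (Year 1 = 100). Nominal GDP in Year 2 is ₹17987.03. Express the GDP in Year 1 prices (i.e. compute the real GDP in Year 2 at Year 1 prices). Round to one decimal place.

20097.2

Real = Nominal ÷ (Index/100) = 17987.03 ÷ (89.5/100)
     = 17987.03 ÷ 0.895 = 20097.2402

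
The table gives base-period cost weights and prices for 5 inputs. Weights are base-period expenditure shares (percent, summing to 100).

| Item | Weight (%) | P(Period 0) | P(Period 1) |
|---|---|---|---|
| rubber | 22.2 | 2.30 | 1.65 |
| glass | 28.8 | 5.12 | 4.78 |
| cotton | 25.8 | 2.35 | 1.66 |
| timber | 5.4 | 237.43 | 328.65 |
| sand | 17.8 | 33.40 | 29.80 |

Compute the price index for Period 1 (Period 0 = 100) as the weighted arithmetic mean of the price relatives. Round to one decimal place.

84.4

rubber: 22.2 × (1.65/2.30) = 22.2 × 0.717391 = 15.9261
glass: 28.8 × (4.78/5.12) = 28.8 × 0.933594 = 26.8875
cotton: 25.8 × (1.66/2.35) = 25.8 × 0.706383 = 18.2247
timber: 5.4 × (328.65/237.43) = 5.4 × 1.384197 = 7.4747
sand: 17.8 × (29.80/33.40) = 17.8 × 0.892216 = 15.8814
Index = Σ wᵢ·(p₁ᵢ/p₀ᵢ) = 15.9261 + 26.8875 + 18.2247 + 7.4747 + 15.8814 = 84.3944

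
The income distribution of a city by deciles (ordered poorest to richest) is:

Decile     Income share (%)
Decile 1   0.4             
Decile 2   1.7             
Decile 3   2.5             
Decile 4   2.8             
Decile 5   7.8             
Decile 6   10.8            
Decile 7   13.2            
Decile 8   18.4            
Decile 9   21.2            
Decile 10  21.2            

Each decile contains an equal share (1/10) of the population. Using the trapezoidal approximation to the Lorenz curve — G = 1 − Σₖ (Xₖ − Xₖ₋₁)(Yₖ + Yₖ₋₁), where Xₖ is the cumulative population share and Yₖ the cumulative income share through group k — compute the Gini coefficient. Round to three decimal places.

Cumulative income shares Yₖ: 0.0040, 0.0210, 0.0460, 0.0740, 0.1520, 0.2600, 0.3920, 0.5760, 0.7880, 1.0000
Σ (Xₖ−Xₖ₋₁)(Yₖ+Yₖ₋₁) = (1/10)(0.0040+0.0000) + (1/10)(0.0210+0.0040) + (1/10)(0.0460+0.0210) + (1/10)(0.0740+0.0460) + (1/10)(0.1520+0.0740) + (1/10)(0.2600+0.1520) + (1/10)(0.3920+0.2600) + (1/10)(0.5760+0.3920) + (1/10)(0.7880+0.5760) + (1/10)(1.0000+0.7880)
  = 0.0004 + 0.0025 + 0.0067 + 0.0120 + 0.0226 + 0.0412 + 0.0652 + 0.0968 + 0.1364 + 0.1788 = 0.5626
G = 1 − 0.5626 = 0.4374

0.437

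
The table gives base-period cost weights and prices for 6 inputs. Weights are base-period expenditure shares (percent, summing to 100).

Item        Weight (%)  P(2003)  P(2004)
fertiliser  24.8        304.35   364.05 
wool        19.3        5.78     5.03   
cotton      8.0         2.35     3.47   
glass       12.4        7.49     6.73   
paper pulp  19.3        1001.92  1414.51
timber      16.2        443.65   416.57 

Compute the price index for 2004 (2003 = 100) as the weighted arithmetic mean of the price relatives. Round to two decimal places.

fertiliser: 24.8 × (364.05/304.35) = 24.8 × 1.196156 = 29.6647
wool: 19.3 × (5.03/5.78) = 19.3 × 0.870242 = 16.7957
cotton: 8.0 × (3.47/2.35) = 8.0 × 1.476596 = 11.8128
glass: 12.4 × (6.73/7.49) = 12.4 × 0.898531 = 11.1418
paper pulp: 19.3 × (1414.51/1001.92) = 19.3 × 1.411799 = 27.2477
timber: 16.2 × (416.57/443.65) = 16.2 × 0.938961 = 15.2112
Index = Σ wᵢ·(p₁ᵢ/p₀ᵢ) = 29.6647 + 16.7957 + 11.8128 + 11.1418 + 27.2477 + 15.2112 = 111.8738

111.87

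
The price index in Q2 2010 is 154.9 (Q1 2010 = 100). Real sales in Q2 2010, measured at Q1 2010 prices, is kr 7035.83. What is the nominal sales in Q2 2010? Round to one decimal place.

Nominal = Real × (Index/100) = 7035.83 × (154.9/100)
        = 7035.83 × 1.549 = 10898.5007

10898.5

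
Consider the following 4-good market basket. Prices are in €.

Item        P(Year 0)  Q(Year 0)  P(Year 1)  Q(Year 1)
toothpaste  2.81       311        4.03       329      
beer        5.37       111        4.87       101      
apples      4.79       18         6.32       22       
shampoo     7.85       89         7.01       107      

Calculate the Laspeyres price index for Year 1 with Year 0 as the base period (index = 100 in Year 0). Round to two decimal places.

112.27

Laspeyres price index uses base-period quantities as weights.
ΣP(Year 1)·Q(Year 0) = 4.03×311 + 4.87×111 + 6.32×18 + 7.01×89 = 1253.33 + 540.57 + 113.76 + 623.89 = 2531.55
ΣP(Year 0)·Q(Year 0) = 2.81×311 + 5.37×111 + 4.79×18 + 7.85×89 = 873.91 + 596.07 + 86.22 + 698.65 = 2254.85
Index = 2531.55 / 2254.85 × 100 = 112.2713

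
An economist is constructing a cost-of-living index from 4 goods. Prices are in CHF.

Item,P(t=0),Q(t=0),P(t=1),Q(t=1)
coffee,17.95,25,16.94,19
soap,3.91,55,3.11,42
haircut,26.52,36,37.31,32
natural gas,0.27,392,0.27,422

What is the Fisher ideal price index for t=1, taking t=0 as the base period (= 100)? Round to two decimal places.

119.22

Laspeyres component (base-period weights):
ΣP(t=1)Q(t=0) = 16.94×25 + 3.11×55 + 37.31×36 + 0.27×392 = 423.5 + 171.05 + 1343.16 + 105.84 = 2043.55
ΣP(t=0)Q(t=0) = 17.95×25 + 3.91×55 + 26.52×36 + 0.27×392 = 448.75 + 215.05 + 954.72 + 105.84 = 1724.36
L = 2043.55 / 1724.36 × 100 = 118.5106
Paasche component (current-period weights):
ΣP(t=1)Q(t=1) = 16.94×19 + 3.11×42 + 37.31×32 + 0.27×422 = 321.86 + 130.62 + 1193.92 + 113.94 = 1760.34
ΣP(t=0)Q(t=1) = 17.95×19 + 3.91×42 + 26.52×32 + 0.27×422 = 341.05 + 164.22 + 848.64 + 113.94 = 1467.85
P = 1760.34 / 1467.85 × 100 = 119.9264
Fisher = √(L × P) = √(118.5106 × 119.9264) = 119.2164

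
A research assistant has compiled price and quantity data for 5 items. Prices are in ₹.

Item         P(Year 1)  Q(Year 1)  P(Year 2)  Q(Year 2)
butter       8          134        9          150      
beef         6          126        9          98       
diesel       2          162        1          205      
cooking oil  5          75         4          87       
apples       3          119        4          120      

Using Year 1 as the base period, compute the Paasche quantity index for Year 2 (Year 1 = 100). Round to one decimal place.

Paasche quantity index uses current-period prices as weights.
ΣP(Year 2)·Q(Year 2) = 9×150 + 9×98 + 1×205 + 4×87 + 4×120 = 1350 + 882 + 205 + 348 + 480 = 3265
ΣP(Year 2)·Q(Year 1) = 9×134 + 9×126 + 1×162 + 4×75 + 4×119 = 1206 + 1134 + 162 + 300 + 476 = 3278
Index = 3265 / 3278 × 100 = 99.6034

99.6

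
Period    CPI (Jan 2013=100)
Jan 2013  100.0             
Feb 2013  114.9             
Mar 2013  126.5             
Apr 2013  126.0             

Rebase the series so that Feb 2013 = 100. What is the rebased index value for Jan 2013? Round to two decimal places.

Rebased(Jan 2013) = 100.0 / 114.9 × 100 = 87.0322

87.03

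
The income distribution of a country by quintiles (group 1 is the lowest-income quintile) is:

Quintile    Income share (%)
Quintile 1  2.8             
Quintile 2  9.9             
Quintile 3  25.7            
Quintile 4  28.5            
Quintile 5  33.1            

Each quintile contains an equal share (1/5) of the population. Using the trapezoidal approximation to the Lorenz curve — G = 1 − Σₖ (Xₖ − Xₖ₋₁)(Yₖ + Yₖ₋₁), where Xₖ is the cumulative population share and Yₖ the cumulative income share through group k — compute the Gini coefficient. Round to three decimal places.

Cumulative income shares Yₖ: 0.0280, 0.1270, 0.3840, 0.6690, 1.0000
Σ (Xₖ−Xₖ₋₁)(Yₖ+Yₖ₋₁) = (1/5)(0.0280+0.0000) + (1/5)(0.1270+0.0280) + (1/5)(0.3840+0.1270) + (1/5)(0.6690+0.3840) + (1/5)(1.0000+0.6690)
  = 0.0056 + 0.0310 + 0.1022 + 0.2106 + 0.3338 = 0.6832
G = 1 − 0.6832 = 0.3168

0.317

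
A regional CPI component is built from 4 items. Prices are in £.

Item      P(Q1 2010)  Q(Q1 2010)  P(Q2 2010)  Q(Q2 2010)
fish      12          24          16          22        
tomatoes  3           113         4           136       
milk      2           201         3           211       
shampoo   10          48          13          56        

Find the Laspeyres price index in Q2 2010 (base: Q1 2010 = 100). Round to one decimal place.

136.7

Laspeyres price index uses base-period quantities as weights.
ΣP(Q2 2010)·Q(Q1 2010) = 16×24 + 4×113 + 3×201 + 13×48 = 384 + 452 + 603 + 624 = 2063
ΣP(Q1 2010)·Q(Q1 2010) = 12×24 + 3×113 + 2×201 + 10×48 = 288 + 339 + 402 + 480 = 1509
Index = 2063 / 1509 × 100 = 136.7131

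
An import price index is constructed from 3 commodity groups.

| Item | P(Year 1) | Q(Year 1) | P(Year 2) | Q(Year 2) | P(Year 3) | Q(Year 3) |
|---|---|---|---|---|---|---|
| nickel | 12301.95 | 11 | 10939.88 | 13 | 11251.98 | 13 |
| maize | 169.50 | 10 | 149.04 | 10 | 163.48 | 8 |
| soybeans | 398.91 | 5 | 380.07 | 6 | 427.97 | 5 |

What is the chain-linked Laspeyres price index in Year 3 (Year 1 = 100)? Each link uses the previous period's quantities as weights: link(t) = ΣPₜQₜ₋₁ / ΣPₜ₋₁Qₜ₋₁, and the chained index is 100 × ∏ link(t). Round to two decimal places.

Link Year 1→Year 2:
ΣP(Year 2)Q(Year 1) = 10939.88×11 + 149.04×10 + 380.07×5 = 120338.68 + 1490.4 + 1900.35 = 123729.43
ΣP(Year 1)Q(Year 1) = 12301.95×11 + 169.50×10 + 398.91×5 = 135321.45 + 1695 + 1994.55 = 139011
link = 123729.43/139011 = 0.890069
Link Year 2→Year 3:
ΣP(Year 3)Q(Year 2) = 11251.98×13 + 163.48×10 + 427.97×6 = 146275.74 + 1634.8 + 2567.82 = 150478.36
ΣP(Year 2)Q(Year 2) = 10939.88×13 + 149.04×10 + 380.07×6 = 142218.44 + 1490.4 + 2280.42 = 145989.26
link = 150478.36/145989.26 = 1.030750
Chained index = 100 × 0.890069 × 1.030750 = 91.7439

91.74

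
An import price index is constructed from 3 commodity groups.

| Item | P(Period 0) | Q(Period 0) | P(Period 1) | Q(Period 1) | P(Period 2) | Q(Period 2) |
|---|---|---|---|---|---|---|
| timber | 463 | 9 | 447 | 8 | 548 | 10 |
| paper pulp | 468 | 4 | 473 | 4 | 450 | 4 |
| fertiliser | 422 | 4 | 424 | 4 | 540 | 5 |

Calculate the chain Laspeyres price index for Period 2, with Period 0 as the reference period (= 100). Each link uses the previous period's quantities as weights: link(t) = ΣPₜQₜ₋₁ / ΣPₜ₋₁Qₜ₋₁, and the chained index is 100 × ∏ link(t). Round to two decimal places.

Link Period 0→Period 1:
ΣP(Period 1)Q(Period 0) = 447×9 + 473×4 + 424×4 = 4023 + 1892 + 1696 = 7611
ΣP(Period 0)Q(Period 0) = 463×9 + 468×4 + 422×4 = 4167 + 1872 + 1688 = 7727
link = 7611/7727 = 0.984988
Link Period 1→Period 2:
ΣP(Period 2)Q(Period 1) = 548×8 + 450×4 + 540×4 = 4384 + 1800 + 2160 = 8344
ΣP(Period 1)Q(Period 1) = 447×8 + 473×4 + 424×4 = 3576 + 1892 + 1696 = 7164
link = 8344/7164 = 1.164712
Chained index = 100 × 0.984988 × 1.164712 = 114.7227

114.72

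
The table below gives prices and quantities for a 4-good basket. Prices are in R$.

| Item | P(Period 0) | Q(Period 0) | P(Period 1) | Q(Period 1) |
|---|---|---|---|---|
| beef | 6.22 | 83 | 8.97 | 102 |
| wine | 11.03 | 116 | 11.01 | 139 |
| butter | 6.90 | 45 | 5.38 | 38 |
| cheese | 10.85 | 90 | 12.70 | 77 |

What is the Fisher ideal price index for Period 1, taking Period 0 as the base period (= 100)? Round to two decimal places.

110.80

Laspeyres component (base-period weights):
ΣP(Period 1)Q(Period 0) = 8.97×83 + 11.01×116 + 5.38×45 + 12.70×90 = 744.51 + 1277.16 + 242.1 + 1143 = 3406.77
ΣP(Period 0)Q(Period 0) = 6.22×83 + 11.03×116 + 6.90×45 + 10.85×90 = 516.26 + 1279.48 + 310.5 + 976.5 = 3082.74
L = 3406.77 / 3082.74 × 100 = 110.5111
Paasche component (current-period weights):
ΣP(Period 1)Q(Period 1) = 8.97×102 + 11.01×139 + 5.38×38 + 12.70×77 = 914.94 + 1530.39 + 204.44 + 977.9 = 3627.67
ΣP(Period 0)Q(Period 1) = 6.22×102 + 11.03×139 + 6.90×38 + 10.85×77 = 634.44 + 1533.17 + 262.2 + 835.45 = 3265.26
P = 3627.67 / 3265.26 × 100 = 111.0990
Fisher = √(L × P) = √(110.5111 × 111.0990) = 110.8046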